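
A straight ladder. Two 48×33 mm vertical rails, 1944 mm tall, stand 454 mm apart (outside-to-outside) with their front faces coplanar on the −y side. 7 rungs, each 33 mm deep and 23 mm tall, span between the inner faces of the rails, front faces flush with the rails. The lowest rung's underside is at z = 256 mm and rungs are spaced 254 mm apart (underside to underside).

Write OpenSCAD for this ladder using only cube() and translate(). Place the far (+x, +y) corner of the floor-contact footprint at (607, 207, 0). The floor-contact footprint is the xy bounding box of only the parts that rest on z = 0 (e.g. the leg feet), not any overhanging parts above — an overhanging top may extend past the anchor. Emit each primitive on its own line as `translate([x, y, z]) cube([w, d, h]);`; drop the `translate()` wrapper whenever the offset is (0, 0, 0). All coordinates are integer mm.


translate([153, 174, 0]) cube([48, 33, 1944]);
translate([559, 174, 0]) cube([48, 33, 1944]);
translate([201, 174, 256]) cube([358, 33, 23]);
translate([201, 174, 510]) cube([358, 33, 23]);
translate([201, 174, 764]) cube([358, 33, 23]);
translate([201, 174, 1018]) cube([358, 33, 23]);
translate([201, 174, 1272]) cube([358, 33, 23]);
translate([201, 174, 1526]) cube([358, 33, 23]);
translate([201, 174, 1780]) cube([358, 33, 23]);


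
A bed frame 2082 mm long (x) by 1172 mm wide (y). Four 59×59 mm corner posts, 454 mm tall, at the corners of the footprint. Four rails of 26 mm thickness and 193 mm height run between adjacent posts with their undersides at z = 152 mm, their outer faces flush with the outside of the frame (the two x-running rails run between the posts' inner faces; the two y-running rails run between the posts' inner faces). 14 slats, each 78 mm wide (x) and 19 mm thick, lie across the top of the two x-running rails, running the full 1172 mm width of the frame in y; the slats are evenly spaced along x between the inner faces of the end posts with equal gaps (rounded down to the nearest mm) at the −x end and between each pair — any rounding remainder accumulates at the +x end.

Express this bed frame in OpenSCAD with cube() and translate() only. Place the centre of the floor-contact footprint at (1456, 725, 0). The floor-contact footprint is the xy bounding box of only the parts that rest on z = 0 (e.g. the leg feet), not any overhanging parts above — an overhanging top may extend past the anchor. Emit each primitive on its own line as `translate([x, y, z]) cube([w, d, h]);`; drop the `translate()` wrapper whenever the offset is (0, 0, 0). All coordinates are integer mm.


translate([415, 139, 0]) cube([59, 59, 454]);
translate([415, 1252, 0]) cube([59, 59, 454]);
translate([2438, 139, 0]) cube([59, 59, 454]);
translate([2438, 1252, 0]) cube([59, 59, 454]);
translate([474, 139, 152]) cube([1964, 26, 193]);
translate([474, 1285, 152]) cube([1964, 26, 193]);
translate([415, 198, 152]) cube([26, 1054, 193]);
translate([2471, 198, 152]) cube([26, 1054, 193]);
translate([532, 139, 345]) cube([78, 1172, 19]);
translate([668, 139, 345]) cube([78, 1172, 19]);
translate([804, 139, 345]) cube([78, 1172, 19]);
translate([940, 139, 345]) cube([78, 1172, 19]);
translate([1076, 139, 345]) cube([78, 1172, 19]);
translate([1212, 139, 345]) cube([78, 1172, 19]);
translate([1348, 139, 345]) cube([78, 1172, 19]);
translate([1484, 139, 345]) cube([78, 1172, 19]);
translate([1620, 139, 345]) cube([78, 1172, 19]);
translate([1756, 139, 345]) cube([78, 1172, 19]);
translate([1892, 139, 345]) cube([78, 1172, 19]);
translate([2028, 139, 345]) cube([78, 1172, 19]);
translate([2164, 139, 345]) cube([78, 1172, 19]);
translate([2300, 139, 345]) cube([78, 1172, 19]);


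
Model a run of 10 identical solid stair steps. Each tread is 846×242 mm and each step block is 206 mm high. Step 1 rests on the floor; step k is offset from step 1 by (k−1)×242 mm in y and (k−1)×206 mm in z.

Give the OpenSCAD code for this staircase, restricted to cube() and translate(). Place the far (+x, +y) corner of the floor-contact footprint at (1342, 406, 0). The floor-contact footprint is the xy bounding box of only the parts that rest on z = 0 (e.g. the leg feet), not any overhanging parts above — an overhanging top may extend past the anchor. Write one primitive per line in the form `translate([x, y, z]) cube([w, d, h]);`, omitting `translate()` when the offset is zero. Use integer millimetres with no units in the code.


translate([496, 164, 0]) cube([846, 242, 206]);
translate([496, 406, 206]) cube([846, 242, 206]);
translate([496, 648, 412]) cube([846, 242, 206]);
translate([496, 890, 618]) cube([846, 242, 206]);
translate([496, 1132, 824]) cube([846, 242, 206]);
translate([496, 1374, 1030]) cube([846, 242, 206]);
translate([496, 1616, 1236]) cube([846, 242, 206]);
translate([496, 1858, 1442]) cube([846, 242, 206]);
translate([496, 2100, 1648]) cube([846, 242, 206]);
translate([496, 2342, 1854]) cube([846, 242, 206]);


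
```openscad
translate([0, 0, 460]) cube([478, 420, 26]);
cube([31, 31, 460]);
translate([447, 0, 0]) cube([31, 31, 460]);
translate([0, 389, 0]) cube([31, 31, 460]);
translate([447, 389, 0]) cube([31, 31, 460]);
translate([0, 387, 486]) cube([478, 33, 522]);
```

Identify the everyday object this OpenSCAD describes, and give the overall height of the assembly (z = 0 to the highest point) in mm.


A chair. The overall height is 1008 mm.

A slab on four corner posts with a tall panel at the back — a chair. The seat slab sits at z = 460 with thickness 26, and the 522 mm backrest starts at the seat top, so the overall height is 460 + 26 + 522 = 1008 mm.


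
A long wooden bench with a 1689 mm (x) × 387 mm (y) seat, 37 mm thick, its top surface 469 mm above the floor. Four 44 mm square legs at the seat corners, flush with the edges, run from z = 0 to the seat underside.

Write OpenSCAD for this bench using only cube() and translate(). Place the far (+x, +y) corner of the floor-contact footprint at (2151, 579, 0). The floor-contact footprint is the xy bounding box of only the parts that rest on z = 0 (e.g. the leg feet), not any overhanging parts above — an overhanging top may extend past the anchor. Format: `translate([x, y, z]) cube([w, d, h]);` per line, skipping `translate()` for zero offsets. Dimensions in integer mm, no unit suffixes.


translate([462, 192, 432]) cube([1689, 387, 37]);
translate([462, 192, 0]) cube([44, 44, 432]);
translate([462, 535, 0]) cube([44, 44, 432]);
translate([2107, 192, 0]) cube([44, 44, 432]);
translate([2107, 535, 0]) cube([44, 44, 432]);


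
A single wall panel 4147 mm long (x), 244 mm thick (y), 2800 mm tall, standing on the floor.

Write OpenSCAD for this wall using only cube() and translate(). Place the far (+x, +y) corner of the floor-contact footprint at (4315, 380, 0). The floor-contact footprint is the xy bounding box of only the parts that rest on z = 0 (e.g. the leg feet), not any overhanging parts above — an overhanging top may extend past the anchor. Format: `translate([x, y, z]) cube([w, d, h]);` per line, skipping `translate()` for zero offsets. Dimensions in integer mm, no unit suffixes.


translate([168, 136, 0]) cube([4147, 244, 2800]);


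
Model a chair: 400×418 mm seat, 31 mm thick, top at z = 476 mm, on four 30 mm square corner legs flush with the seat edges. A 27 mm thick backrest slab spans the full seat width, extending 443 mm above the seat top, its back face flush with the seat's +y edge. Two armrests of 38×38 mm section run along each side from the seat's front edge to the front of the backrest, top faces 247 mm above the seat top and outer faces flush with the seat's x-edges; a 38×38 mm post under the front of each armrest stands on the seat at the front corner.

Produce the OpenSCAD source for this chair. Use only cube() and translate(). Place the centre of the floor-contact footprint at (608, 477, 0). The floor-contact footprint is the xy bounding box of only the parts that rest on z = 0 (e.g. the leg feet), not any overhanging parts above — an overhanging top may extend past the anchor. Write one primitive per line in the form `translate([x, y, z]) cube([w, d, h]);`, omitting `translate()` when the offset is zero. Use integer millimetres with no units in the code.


translate([408, 268, 445]) cube([400, 418, 31]);
translate([408, 268, 0]) cube([30, 30, 445]);
translate([778, 268, 0]) cube([30, 30, 445]);
translate([408, 656, 0]) cube([30, 30, 445]);
translate([778, 656, 0]) cube([30, 30, 445]);
translate([408, 659, 476]) cube([400, 27, 443]);
translate([408, 268, 685]) cube([38, 391, 38]);
translate([770, 268, 685]) cube([38, 391, 38]);
translate([408, 268, 476]) cube([38, 38, 209]);
translate([770, 268, 476]) cube([38, 38, 209]);


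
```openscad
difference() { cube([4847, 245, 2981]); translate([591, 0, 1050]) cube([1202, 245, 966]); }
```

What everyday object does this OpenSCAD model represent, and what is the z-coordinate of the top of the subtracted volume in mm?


A wall with a window opening. The window head height is 2016 mm.

A wall with a rectangular opening subtracted — a window. Sill at z = 1050, opening 966 mm tall, so the head is at 1050 + 966 = 2016 mm.


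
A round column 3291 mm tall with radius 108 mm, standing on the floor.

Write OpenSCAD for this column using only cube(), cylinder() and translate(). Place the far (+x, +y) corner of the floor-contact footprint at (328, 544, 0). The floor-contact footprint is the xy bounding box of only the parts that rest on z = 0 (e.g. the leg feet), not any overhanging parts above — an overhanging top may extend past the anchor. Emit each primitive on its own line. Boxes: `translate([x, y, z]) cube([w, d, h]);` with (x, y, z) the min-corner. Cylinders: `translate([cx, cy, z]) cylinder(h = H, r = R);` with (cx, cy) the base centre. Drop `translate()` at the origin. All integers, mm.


translate([220, 436, 0]) cylinder(h = 3291, r = 108);


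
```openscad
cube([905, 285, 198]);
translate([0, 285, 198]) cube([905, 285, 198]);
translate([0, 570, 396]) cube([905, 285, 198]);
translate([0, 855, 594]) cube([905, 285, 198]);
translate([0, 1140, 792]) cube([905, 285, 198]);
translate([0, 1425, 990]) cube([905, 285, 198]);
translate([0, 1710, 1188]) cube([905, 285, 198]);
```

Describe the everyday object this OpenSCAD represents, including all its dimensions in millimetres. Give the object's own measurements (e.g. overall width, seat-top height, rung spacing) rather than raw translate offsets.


A straight staircase of 7 solid steps. Each step is 905 mm wide (x), 285 mm deep (y, the going) and 198 mm tall (the rise). The first step rests on the floor; each subsequent step sits one going further in +y and one rise higher in +z, directly behind and above the previous step with no overlap.


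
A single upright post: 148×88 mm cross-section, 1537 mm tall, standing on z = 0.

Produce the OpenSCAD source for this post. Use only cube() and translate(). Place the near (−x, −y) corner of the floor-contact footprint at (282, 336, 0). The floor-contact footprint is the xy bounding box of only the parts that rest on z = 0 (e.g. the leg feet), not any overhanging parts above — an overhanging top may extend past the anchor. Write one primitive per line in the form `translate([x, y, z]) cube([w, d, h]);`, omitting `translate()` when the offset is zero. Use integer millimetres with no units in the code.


translate([282, 336, 0]) cube([148, 88, 1537]);


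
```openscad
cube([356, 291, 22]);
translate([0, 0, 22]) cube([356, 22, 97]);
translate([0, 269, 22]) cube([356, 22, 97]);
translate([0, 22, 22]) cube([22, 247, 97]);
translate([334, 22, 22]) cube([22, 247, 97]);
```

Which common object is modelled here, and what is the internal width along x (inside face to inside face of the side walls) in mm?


An open box. The internal width is 312 mm.

A 356×291 base slab with four walls standing on it — an open box. The base is 356 mm wide and the walls are 22 mm thick, so the internal width is 356 − 2 × 22 = 312 mm.


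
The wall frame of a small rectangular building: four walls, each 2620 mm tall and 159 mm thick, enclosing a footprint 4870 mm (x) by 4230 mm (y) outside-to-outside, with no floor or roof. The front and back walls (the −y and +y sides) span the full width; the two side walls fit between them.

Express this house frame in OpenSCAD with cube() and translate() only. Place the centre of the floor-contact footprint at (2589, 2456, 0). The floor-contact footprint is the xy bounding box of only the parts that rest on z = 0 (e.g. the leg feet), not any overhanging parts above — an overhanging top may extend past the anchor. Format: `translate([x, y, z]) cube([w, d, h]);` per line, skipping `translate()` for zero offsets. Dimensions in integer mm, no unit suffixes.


translate([154, 341, 0]) cube([4870, 159, 2620]);
translate([154, 4412, 0]) cube([4870, 159, 2620]);
translate([154, 500, 0]) cube([159, 3912, 2620]);
translate([4865, 500, 0]) cube([159, 3912, 2620]);


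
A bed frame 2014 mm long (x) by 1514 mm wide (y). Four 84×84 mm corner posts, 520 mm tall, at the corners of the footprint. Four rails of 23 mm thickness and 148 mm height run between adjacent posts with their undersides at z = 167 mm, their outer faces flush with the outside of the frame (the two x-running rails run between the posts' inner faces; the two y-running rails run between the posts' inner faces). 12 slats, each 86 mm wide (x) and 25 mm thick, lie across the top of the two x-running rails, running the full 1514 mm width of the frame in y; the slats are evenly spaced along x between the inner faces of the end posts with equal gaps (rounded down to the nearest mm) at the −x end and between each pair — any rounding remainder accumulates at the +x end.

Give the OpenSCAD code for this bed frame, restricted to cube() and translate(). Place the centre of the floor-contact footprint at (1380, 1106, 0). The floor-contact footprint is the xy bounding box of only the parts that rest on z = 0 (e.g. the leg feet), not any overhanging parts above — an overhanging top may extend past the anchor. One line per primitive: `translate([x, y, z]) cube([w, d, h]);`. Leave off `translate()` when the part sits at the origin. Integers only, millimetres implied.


translate([373, 349, 0]) cube([84, 84, 520]);
translate([373, 1779, 0]) cube([84, 84, 520]);
translate([2303, 349, 0]) cube([84, 84, 520]);
translate([2303, 1779, 0]) cube([84, 84, 520]);
translate([457, 349, 167]) cube([1846, 23, 148]);
translate([457, 1840, 167]) cube([1846, 23, 148]);
translate([373, 433, 167]) cube([23, 1346, 148]);
translate([2364, 433, 167]) cube([23, 1346, 148]);
translate([519, 349, 315]) cube([86, 1514, 25]);
translate([667, 349, 315]) cube([86, 1514, 25]);
translate([815, 349, 315]) cube([86, 1514, 25]);
translate([963, 349, 315]) cube([86, 1514, 25]);
translate([1111, 349, 315]) cube([86, 1514, 25]);
translate([1259, 349, 315]) cube([86, 1514, 25]);
translate([1407, 349, 315]) cube([86, 1514, 25]);
translate([1555, 349, 315]) cube([86, 1514, 25]);
translate([1703, 349, 315]) cube([86, 1514, 25]);
translate([1851, 349, 315]) cube([86, 1514, 25]);
translate([1999, 349, 315]) cube([86, 1514, 25]);
translate([2147, 349, 315]) cube([86, 1514, 25]);


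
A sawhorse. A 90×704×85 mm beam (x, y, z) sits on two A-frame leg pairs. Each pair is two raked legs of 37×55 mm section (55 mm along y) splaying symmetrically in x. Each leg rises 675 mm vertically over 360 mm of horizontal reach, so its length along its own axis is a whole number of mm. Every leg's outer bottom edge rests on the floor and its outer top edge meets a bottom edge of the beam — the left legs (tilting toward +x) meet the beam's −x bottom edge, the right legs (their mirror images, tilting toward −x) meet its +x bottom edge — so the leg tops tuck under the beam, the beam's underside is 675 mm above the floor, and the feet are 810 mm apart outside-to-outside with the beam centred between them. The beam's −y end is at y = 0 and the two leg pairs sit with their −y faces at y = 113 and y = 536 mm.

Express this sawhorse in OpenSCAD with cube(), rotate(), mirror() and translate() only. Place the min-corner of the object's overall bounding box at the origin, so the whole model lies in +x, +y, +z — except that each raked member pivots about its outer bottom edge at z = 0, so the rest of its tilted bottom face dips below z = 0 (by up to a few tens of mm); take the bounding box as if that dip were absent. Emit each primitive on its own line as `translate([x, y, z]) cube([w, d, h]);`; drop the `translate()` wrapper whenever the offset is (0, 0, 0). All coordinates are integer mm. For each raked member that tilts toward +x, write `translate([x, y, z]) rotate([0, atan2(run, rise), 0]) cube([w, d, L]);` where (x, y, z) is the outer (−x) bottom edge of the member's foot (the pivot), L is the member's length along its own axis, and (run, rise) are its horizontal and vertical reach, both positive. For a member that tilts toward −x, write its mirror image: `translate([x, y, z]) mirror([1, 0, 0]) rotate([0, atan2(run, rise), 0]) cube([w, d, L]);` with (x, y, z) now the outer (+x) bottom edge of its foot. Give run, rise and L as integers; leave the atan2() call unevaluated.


translate([360, 0, 675]) cube([90, 704, 85]);
translate([0, 113, 0]) rotate([0, atan2(360, 675), 0]) cube([37, 55, 765]);
translate([810, 113, 0]) mirror([1, 0, 0]) rotate([0, atan2(360, 675), 0]) cube([37, 55, 765]);
translate([0, 536, 0]) rotate([0, atan2(360, 675), 0]) cube([37, 55, 765]);
translate([810, 536, 0]) mirror([1, 0, 0]) rotate([0, atan2(360, 675), 0]) cube([37, 55, 765]);


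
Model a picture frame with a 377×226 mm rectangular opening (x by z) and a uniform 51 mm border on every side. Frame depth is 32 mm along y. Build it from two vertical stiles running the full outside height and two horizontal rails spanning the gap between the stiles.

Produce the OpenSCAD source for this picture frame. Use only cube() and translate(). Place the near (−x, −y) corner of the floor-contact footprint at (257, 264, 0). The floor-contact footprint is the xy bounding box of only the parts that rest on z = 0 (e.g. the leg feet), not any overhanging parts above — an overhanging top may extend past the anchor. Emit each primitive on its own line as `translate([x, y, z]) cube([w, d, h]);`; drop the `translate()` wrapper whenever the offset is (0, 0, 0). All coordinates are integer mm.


translate([257, 264, 0]) cube([51, 32, 328]);
translate([685, 264, 0]) cube([51, 32, 328]);
translate([308, 264, 0]) cube([377, 32, 51]);
translate([308, 264, 277]) cube([377, 32, 51]);


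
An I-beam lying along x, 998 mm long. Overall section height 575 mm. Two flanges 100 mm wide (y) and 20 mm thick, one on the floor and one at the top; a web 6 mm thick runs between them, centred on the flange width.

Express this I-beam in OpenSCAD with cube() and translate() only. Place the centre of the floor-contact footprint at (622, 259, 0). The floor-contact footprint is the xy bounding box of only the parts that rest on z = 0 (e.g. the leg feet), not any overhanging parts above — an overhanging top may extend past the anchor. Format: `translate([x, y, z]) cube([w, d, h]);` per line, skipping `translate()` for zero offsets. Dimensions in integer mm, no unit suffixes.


translate([123, 209, 0]) cube([998, 100, 20]);
translate([123, 256, 20]) cube([998, 6, 535]);
translate([123, 209, 555]) cube([998, 100, 20]);


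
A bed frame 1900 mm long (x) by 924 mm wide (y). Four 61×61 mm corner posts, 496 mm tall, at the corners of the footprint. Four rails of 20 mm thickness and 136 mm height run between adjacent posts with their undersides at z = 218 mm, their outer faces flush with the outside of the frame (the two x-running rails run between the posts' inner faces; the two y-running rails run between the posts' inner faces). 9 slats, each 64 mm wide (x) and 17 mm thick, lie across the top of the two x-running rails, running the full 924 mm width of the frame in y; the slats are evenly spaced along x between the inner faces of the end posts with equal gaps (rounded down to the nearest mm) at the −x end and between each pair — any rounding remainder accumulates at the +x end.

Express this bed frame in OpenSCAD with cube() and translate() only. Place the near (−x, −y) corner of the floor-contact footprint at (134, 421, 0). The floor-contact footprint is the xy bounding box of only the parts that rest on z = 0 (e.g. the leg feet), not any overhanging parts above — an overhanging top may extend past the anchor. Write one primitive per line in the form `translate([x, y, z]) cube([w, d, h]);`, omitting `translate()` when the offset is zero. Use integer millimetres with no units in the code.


translate([134, 421, 0]) cube([61, 61, 496]);
translate([134, 1284, 0]) cube([61, 61, 496]);
translate([1973, 421, 0]) cube([61, 61, 496]);
translate([1973, 1284, 0]) cube([61, 61, 496]);
translate([195, 421, 218]) cube([1778, 20, 136]);
translate([195, 1325, 218]) cube([1778, 20, 136]);
translate([134, 482, 218]) cube([20, 802, 136]);
translate([2014, 482, 218]) cube([20, 802, 136]);
translate([315, 421, 354]) cube([64, 924, 17]);
translate([499, 421, 354]) cube([64, 924, 17]);
translate([683, 421, 354]) cube([64, 924, 17]);
translate([867, 421, 354]) cube([64, 924, 17]);
translate([1051, 421, 354]) cube([64, 924, 17]);
translate([1235, 421, 354]) cube([64, 924, 17]);
translate([1419, 421, 354]) cube([64, 924, 17]);
translate([1603, 421, 354]) cube([64, 924, 17]);
translate([1787, 421, 354]) cube([64, 924, 17]);


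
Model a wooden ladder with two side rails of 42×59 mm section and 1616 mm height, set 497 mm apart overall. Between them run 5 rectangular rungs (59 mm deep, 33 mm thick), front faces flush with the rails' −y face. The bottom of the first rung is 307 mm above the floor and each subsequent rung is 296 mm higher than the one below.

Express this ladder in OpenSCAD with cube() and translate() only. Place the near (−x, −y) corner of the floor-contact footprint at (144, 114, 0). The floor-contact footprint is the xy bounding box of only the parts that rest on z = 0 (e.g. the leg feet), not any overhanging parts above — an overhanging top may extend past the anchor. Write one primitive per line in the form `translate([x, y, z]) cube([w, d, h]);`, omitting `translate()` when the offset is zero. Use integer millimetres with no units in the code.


// rung span = 497 - 2*42 = 413
// rung[k] z = 307 + k*296
translate([144, 114, 0]) cube([42, 59, 1616]);
translate([599, 114, 0]) cube([42, 59, 1616]);
translate([186, 114, 307]) cube([413, 59, 33]);
translate([186, 114, 603]) cube([413, 59, 33]);
translate([186, 114, 899]) cube([413, 59, 33]);
translate([186, 114, 1195]) cube([413, 59, 33]);
translate([186, 114, 1491]) cube([413, 59, 33]);


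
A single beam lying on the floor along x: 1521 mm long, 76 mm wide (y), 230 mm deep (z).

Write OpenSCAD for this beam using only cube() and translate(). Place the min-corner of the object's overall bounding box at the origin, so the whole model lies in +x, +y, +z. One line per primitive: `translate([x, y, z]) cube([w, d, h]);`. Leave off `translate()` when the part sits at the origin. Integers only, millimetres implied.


cube([1521, 76, 230]);


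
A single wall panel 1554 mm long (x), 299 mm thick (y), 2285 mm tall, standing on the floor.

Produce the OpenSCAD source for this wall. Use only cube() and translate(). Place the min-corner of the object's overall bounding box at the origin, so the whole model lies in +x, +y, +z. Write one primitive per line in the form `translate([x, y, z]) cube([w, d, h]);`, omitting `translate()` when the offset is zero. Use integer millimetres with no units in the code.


cube([1554, 299, 2285]);


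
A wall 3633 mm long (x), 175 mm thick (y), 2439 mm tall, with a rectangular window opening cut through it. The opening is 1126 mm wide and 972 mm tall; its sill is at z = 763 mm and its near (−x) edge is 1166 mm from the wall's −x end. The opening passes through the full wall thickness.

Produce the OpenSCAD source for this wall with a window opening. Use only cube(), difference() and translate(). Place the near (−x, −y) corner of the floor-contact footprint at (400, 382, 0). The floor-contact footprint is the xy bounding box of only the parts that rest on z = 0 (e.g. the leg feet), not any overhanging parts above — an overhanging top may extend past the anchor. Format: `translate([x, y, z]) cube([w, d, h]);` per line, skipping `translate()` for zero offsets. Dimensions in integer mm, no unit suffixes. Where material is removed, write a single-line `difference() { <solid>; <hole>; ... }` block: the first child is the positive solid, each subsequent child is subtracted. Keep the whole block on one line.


difference() { translate([400, 382, 0]) cube([3633, 175, 2439]); translate([1566, 382, 763]) cube([1126, 175, 972]); }


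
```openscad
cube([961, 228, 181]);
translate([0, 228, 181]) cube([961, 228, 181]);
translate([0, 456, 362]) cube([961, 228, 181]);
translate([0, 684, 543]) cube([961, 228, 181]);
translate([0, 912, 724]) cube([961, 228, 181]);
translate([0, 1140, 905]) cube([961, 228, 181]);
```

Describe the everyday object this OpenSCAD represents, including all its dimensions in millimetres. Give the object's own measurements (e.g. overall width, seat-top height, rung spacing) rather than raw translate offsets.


A straight staircase of 6 solid steps. Each step is 961 mm wide (x), 228 mm deep (y, the going) and 181 mm tall (the rise). The first step rests on the floor; each subsequent step sits one going further in +y and one rise higher in +z, directly behind and above the previous step with no overlap.


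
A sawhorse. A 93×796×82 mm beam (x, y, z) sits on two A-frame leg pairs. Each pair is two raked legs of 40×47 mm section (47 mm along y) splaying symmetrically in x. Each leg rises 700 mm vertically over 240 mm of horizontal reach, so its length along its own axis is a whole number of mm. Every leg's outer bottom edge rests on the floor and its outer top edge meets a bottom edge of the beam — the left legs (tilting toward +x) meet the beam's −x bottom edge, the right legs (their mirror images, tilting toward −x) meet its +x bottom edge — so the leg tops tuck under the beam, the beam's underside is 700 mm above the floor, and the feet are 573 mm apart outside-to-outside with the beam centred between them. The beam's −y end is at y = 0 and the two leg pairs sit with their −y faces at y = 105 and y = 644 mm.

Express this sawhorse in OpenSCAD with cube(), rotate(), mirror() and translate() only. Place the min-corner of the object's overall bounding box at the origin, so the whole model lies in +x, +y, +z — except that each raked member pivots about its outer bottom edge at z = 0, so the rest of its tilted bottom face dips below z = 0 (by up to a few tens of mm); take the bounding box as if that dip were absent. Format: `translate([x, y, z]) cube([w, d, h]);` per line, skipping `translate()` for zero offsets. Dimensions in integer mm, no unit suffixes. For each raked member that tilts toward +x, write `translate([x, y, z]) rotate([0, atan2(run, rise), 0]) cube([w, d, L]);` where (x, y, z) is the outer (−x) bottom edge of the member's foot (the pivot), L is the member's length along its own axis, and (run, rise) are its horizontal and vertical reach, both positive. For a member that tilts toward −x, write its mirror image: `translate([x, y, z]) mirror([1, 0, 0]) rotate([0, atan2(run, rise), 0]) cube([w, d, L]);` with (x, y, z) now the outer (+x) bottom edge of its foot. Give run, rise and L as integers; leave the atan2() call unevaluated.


translate([240, 0, 700]) cube([93, 796, 82]);
translate([0, 105, 0]) rotate([0, atan2(240, 700), 0]) cube([40, 47, 740]);
translate([573, 105, 0]) mirror([1, 0, 0]) rotate([0, atan2(240, 700), 0]) cube([40, 47, 740]);
translate([0, 644, 0]) rotate([0, atan2(240, 700), 0]) cube([40, 47, 740]);
translate([573, 644, 0]) mirror([1, 0, 0]) rotate([0, atan2(240, 700), 0]) cube([40, 47, 740]);


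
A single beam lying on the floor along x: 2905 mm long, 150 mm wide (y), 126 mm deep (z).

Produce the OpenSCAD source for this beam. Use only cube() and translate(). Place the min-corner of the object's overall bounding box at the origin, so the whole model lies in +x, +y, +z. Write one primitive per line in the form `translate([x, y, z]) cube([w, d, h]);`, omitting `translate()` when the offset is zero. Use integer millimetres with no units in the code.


cube([2905, 150, 126]);


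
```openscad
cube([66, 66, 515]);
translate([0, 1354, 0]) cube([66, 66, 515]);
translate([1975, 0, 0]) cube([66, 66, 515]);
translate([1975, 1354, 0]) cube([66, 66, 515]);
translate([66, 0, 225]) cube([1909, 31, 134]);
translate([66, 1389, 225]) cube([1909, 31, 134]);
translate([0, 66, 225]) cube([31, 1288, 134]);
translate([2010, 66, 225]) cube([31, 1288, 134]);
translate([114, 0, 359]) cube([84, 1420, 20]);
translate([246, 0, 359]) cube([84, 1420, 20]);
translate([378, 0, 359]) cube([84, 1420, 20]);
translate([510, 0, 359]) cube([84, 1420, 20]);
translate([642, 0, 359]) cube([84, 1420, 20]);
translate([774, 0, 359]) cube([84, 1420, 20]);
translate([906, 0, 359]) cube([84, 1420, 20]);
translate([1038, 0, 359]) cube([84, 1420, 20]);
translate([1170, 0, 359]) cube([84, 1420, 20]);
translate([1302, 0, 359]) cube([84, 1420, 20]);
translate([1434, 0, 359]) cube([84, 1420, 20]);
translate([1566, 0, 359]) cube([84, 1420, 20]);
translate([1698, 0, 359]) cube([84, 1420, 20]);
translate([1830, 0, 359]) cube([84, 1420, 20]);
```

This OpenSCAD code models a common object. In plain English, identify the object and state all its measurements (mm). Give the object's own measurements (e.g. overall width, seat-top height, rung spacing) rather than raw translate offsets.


A bed frame 2041 mm long (x) by 1420 mm wide (y). Four 66×66 mm corner posts, 515 mm tall, at the corners of the footprint. Four rails of 31 mm thickness and 134 mm height run between adjacent posts with their undersides at z = 225 mm, their outer faces flush with the outside of the frame (the two x-running rails run between the posts' inner faces; the two y-running rails run between the posts' inner faces). 14 slats, each 84 mm wide (x) and 20 mm thick, lie across the top of the two x-running rails, running the full 1420 mm width of the frame in y; along x they sit between the end posts with a 48 mm gap after the −x posts and between neighbouring slats, leaving 61 mm before the +x posts.


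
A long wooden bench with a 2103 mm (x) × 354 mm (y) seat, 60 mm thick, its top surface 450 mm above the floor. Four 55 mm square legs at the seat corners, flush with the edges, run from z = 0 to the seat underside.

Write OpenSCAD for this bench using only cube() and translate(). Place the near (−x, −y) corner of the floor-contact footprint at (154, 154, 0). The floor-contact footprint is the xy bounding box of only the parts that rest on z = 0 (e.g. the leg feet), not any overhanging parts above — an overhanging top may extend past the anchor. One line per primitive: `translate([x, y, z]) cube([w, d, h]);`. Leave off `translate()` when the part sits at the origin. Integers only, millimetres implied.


translate([154, 154, 390]) cube([2103, 354, 60]);
translate([154, 154, 0]) cube([55, 55, 390]);
translate([154, 453, 0]) cube([55, 55, 390]);
translate([2202, 154, 0]) cube([55, 55, 390]);
translate([2202, 453, 0]) cube([55, 55, 390]);


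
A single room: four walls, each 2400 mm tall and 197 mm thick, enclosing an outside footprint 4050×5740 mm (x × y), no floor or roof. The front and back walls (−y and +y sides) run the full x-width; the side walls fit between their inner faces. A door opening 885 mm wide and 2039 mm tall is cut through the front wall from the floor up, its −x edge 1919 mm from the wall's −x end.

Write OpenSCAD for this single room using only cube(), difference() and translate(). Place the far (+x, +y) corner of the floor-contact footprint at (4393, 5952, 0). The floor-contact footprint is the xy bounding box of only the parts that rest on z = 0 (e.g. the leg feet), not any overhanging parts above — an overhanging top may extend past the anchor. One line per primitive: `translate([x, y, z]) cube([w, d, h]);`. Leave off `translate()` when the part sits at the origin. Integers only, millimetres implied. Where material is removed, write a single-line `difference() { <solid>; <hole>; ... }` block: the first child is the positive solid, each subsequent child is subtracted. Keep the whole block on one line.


difference() { translate([343, 212, 0]) cube([4050, 197, 2400]); translate([2262, 212, 0]) cube([885, 197, 2039]); }
translate([343, 5755, 0]) cube([4050, 197, 2400]);
translate([343, 409, 0]) cube([197, 5346, 2400]);
translate([4196, 409, 0]) cube([197, 5346, 2400]);


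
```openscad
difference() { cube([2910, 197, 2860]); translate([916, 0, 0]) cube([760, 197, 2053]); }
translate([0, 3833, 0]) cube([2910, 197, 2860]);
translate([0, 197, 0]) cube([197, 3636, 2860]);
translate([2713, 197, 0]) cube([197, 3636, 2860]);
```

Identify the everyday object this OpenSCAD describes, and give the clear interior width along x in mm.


A single room. The interior width is 2516 mm.

Four walls enclosing a rectangle with a door in the front wall — a room. Outside width 2910 minus two 197 mm walls gives 2516 mm.


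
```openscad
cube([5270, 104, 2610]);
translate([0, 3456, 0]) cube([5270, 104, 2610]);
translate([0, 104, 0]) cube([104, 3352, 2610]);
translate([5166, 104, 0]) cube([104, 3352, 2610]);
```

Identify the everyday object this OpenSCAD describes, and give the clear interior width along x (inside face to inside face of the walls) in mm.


A house (or room) frame. The interior width is 5062 mm.

Four 2610 mm walls enclosing a rectangle with no floor or roof — a room or house frame. Outside width is 5270 mm and wall thickness is 104 mm, so the interior width is 5270 − 2 × 104 = 5062 mm.


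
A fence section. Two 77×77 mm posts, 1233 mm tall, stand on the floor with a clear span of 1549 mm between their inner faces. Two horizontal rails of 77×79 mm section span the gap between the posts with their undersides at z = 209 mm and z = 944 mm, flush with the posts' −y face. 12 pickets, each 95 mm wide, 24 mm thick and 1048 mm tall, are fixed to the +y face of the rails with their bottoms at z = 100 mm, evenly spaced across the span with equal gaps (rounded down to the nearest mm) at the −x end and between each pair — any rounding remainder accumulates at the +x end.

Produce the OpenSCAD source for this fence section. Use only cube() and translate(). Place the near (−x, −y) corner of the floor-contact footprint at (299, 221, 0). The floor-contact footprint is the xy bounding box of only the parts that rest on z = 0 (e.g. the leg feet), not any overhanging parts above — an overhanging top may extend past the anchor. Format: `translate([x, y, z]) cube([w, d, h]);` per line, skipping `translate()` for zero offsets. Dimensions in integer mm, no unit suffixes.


translate([299, 221, 0]) cube([77, 77, 1233]);
translate([1925, 221, 0]) cube([77, 77, 1233]);
translate([376, 221, 209]) cube([1549, 77, 79]);
translate([376, 221, 944]) cube([1549, 77, 79]);
translate([407, 298, 100]) cube([95, 24, 1048]);
translate([533, 298, 100]) cube([95, 24, 1048]);
translate([659, 298, 100]) cube([95, 24, 1048]);
translate([785, 298, 100]) cube([95, 24, 1048]);
translate([911, 298, 100]) cube([95, 24, 1048]);
translate([1037, 298, 100]) cube([95, 24, 1048]);
translate([1163, 298, 100]) cube([95, 24, 1048]);
translate([1289, 298, 100]) cube([95, 24, 1048]);
translate([1415, 298, 100]) cube([95, 24, 1048]);
translate([1541, 298, 100]) cube([95, 24, 1048]);
translate([1667, 298, 100]) cube([95, 24, 1048]);
translate([1793, 298, 100]) cube([95, 24, 1048]);


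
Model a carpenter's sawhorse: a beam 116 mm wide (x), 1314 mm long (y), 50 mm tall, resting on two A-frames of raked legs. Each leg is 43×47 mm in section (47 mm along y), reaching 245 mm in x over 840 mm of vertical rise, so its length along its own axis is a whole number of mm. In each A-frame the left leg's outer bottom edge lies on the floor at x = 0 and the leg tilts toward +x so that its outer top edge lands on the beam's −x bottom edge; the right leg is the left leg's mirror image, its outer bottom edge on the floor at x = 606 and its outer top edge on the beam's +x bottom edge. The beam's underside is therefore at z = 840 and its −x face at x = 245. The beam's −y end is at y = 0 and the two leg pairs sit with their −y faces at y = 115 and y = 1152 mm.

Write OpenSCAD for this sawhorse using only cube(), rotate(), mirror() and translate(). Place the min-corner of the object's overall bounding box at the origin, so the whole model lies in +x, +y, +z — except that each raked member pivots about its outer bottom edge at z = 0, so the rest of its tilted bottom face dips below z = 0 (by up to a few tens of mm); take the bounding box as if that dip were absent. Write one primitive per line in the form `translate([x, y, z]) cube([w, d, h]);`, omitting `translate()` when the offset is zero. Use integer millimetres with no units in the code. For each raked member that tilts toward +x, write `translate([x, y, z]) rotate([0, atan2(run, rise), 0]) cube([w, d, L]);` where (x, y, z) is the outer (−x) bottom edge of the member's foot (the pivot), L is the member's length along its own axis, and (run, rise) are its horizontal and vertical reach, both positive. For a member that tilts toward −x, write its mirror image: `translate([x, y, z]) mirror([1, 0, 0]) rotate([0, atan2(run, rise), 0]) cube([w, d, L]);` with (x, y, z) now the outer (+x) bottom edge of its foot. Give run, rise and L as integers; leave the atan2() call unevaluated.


// leg length = √(245² + 840²) = 875
// right-leg outer foot x = 2·245 + 116 = 606
// beam min-corner = (245, 0, 840)
translate([245, 0, 840]) cube([116, 1314, 50]);
translate([0, 115, 0]) rotate([0, atan2(245, 840), 0]) cube([43, 47, 875]);
translate([606, 115, 0]) mirror([1, 0, 0]) rotate([0, atan2(245, 840), 0]) cube([43, 47, 875]);
translate([0, 1152, 0]) rotate([0, atan2(245, 840), 0]) cube([43, 47, 875]);
translate([606, 1152, 0]) mirror([1, 0, 0]) rotate([0, atan2(245, 840), 0]) cube([43, 47, 875]);


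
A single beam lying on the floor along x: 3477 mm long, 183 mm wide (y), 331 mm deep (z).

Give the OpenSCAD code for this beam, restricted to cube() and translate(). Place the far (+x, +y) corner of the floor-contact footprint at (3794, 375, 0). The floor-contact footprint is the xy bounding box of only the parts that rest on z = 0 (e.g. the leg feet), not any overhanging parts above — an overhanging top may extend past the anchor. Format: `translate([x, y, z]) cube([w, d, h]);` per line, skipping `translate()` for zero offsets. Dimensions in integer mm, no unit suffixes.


translate([317, 192, 0]) cube([3477, 183, 331]);


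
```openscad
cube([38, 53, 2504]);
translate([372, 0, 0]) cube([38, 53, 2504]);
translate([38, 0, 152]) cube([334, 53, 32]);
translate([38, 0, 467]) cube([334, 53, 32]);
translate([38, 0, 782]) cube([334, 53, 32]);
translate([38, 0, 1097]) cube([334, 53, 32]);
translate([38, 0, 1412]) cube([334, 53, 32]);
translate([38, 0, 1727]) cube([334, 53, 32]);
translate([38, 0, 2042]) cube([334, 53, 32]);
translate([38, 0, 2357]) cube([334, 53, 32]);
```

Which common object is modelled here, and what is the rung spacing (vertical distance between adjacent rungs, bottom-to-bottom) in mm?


A ladder. The rung spacing is 315 mm.

Two tall 38×53 posts with 8 short bars between them — a ladder. Adjacent rungs sit at z = 152 and z = 467, so the spacing is 467 − 152 = 315 mm.


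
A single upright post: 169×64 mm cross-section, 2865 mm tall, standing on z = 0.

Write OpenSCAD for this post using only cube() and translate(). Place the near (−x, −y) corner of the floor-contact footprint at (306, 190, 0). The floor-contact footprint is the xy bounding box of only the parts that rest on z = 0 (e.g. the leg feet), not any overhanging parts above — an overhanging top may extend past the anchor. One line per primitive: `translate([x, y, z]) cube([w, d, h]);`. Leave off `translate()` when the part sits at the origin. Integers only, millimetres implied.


translate([306, 190, 0]) cube([169, 64, 2865]);
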